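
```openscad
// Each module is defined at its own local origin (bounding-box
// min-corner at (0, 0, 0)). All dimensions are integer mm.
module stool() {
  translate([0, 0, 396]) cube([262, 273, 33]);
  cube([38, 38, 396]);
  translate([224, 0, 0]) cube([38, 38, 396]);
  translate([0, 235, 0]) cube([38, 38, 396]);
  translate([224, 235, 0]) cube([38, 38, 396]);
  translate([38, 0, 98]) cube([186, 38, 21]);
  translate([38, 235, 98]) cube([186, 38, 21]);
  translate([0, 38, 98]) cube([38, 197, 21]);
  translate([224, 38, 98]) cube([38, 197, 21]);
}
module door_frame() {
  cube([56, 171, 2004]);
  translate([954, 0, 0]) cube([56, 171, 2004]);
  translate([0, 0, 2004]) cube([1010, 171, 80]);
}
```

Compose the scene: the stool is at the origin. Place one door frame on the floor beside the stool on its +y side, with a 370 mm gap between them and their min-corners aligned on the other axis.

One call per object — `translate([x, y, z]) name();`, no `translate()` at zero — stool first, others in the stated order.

stool();
translate([0, 643, 0]) door_frame();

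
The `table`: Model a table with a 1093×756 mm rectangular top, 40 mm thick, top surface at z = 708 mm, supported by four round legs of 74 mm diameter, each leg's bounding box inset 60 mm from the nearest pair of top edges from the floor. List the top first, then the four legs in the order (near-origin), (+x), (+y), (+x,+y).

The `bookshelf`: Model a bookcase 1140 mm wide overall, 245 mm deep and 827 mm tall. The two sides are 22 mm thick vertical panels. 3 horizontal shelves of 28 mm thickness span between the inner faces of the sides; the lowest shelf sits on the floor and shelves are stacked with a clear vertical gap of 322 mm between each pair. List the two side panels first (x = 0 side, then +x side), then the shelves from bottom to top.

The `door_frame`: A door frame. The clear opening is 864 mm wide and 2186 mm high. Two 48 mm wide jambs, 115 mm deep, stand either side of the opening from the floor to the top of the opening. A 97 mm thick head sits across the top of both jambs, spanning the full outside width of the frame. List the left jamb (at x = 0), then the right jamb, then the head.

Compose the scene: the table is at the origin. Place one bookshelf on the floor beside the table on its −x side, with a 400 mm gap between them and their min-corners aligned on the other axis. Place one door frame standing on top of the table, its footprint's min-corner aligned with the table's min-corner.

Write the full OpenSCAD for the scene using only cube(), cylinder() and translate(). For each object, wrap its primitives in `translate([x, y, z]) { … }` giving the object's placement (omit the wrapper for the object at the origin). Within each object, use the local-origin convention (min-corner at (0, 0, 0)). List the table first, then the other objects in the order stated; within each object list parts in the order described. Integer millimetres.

translate([0, 0, 668]) cube([1093, 756, 40]);
translate([97, 97, 0]) cylinder(h = 668, r = 37);
translate([996, 97, 0]) cylinder(h = 668, r = 37);
translate([97, 659, 0]) cylinder(h = 668, r = 37);
translate([996, 659, 0]) cylinder(h = 668, r = 37);
translate([-1540, 0, 0]) {
  cube([22, 245, 827]);
  translate([1118, 0, 0]) cube([22, 245, 827]);
  translate([22, 0, 0]) cube([1096, 245, 28]);
  translate([22, 0, 350]) cube([1096, 245, 28]);
  translate([22, 0, 700]) cube([1096, 245, 28]);
}
translate([0, 0, 708]) {
  cube([48, 115, 2186]);
  translate([912, 0, 0]) cube([48, 115, 2186]);
  translate([0, 0, 2186]) cube([960, 115, 97]);
}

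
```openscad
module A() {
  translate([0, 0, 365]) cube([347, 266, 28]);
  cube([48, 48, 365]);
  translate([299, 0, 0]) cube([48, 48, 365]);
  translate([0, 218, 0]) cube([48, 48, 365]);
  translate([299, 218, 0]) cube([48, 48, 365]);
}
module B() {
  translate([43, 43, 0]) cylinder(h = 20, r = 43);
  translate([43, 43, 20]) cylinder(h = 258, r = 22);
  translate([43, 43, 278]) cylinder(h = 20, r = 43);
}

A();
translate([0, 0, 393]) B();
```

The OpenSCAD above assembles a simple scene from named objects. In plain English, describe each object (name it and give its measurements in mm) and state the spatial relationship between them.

A is a four-legged stool. The seat is a 347×266×28 mm slab whose top surface is at z = 393 mm; four square legs, each 48×48 mm in cross-section, run from the floor (z = 0) to the underside of the seat, each flush with a corner of the seat.

B is a spool: two coaxial disc flanges of radius 43 mm and thickness 20 mm, joined by a core cylinder of radius 22 mm and height 258 mm. The lower flange rests on z = 0 and the three cylinders share a vertical axis.

The spool is on top of the stool.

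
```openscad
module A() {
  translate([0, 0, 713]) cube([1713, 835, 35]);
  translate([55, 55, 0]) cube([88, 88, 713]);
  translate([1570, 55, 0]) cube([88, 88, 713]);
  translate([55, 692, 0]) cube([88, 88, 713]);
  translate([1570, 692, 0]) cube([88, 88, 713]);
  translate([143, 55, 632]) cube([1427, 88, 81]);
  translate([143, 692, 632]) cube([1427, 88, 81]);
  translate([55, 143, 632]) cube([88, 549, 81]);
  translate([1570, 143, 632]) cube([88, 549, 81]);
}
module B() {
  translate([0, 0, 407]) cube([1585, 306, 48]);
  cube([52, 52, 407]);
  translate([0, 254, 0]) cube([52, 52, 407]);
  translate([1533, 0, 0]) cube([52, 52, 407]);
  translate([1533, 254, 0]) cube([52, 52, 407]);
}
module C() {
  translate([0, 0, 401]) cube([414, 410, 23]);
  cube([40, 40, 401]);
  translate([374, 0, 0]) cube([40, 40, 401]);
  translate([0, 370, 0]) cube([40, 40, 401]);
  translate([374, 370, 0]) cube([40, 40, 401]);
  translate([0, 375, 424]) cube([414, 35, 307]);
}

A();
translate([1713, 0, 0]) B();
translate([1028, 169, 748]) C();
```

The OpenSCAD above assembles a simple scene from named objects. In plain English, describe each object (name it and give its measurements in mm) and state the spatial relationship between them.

A is a table: top 1713 mm (x) × 835 mm (y), 35 mm thick, upper face at z = 748 mm, on four 88×88 mm square legs, each inset 55 mm from the nearest pair of top edges, running from z = 0 to the bottom of the top. Four apron rails, 88 mm thick and 81 mm tall, run between adjacent legs with their top edges flush with the underside of the top and their outer faces flush with the legs' outer faces.

B is a bench: a 1585×306 mm seat slab, 48 mm thick, top at z = 455 mm, on four 52×52 mm square legs flush with the seat corners and standing on z = 0.

C is a chair: 414×410 mm seat, 23 mm thick, top at z = 424 mm, on four 40 mm square corner legs flush with the seat edges. A 35 mm thick backrest slab spans the full seat width, extending 307 mm above the seat top, its back face flush with the seat's +y edge.

The bench is against the table's +x side, with their −y faces flush. The chair is on top of the table.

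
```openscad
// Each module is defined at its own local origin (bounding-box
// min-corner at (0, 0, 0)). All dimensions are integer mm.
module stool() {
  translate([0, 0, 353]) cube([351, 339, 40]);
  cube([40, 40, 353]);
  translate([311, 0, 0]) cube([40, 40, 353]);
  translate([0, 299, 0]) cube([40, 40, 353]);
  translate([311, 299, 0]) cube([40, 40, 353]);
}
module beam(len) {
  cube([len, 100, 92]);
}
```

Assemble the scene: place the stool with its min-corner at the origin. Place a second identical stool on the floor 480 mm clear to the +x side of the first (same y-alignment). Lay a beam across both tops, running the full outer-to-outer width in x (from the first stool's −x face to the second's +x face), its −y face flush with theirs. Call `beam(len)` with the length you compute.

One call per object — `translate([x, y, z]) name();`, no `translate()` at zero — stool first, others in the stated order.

stool();
translate([831, 0, 0]) stool();
translate([0, 0, 393]) beam(1182);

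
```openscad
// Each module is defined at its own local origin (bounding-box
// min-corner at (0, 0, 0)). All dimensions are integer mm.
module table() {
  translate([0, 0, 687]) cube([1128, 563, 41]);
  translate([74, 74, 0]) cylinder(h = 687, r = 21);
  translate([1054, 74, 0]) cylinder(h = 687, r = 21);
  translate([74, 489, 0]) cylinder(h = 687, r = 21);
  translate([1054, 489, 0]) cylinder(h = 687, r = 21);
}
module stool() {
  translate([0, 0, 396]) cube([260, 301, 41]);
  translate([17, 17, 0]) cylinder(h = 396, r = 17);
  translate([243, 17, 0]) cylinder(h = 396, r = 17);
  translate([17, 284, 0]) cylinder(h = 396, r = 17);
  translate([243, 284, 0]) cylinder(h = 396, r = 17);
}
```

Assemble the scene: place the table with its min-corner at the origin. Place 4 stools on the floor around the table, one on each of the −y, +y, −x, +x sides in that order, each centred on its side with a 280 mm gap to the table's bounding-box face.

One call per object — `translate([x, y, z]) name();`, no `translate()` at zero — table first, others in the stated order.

table();
translate([434, -581, 0]) stool();
translate([434, 843, 0]) stool();
translate([-540, 131, 0]) stool();
translate([1408, 131, 0]) stool();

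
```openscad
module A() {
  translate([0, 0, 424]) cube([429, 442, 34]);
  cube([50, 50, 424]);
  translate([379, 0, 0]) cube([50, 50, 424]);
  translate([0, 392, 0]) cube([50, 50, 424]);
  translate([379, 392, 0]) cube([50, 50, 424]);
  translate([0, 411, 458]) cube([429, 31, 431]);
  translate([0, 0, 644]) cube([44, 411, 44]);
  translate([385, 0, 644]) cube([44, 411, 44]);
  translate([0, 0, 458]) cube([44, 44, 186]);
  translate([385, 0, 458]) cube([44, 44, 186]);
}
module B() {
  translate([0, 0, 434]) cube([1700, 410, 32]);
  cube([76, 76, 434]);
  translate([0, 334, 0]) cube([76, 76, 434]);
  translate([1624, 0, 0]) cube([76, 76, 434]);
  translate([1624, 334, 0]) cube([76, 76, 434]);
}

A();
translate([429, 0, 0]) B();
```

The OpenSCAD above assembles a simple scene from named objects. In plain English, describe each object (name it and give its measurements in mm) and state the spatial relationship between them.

A is a chair. The seat is a 429×442×34 mm slab with its top at z = 458 mm, on four 50×50 mm corner legs (flush with the seat edges, standing on z = 0). A flat backrest 31 mm thick, 431 mm tall, spans the full seat width and rises from the seat top along its +y edge, rear face flush with the rear of the seat. Two armrests of 44×44 mm section run along each side from the seat's front edge to the front of the backrest, top faces 230 mm above the seat top and outer faces flush with the seat's x-edges; a 44×44 mm post under the front of each armrest stands on the seat at the front corner.

B is a long wooden bench with a 1700 mm (x) × 410 mm (y) seat, 32 mm thick, its top surface 466 mm above the floor. Four 76 mm square legs at the seat corners, flush with the edges, run from z = 0 to the seat underside.

The bench is against the chair's +x side, with their −y faces flush.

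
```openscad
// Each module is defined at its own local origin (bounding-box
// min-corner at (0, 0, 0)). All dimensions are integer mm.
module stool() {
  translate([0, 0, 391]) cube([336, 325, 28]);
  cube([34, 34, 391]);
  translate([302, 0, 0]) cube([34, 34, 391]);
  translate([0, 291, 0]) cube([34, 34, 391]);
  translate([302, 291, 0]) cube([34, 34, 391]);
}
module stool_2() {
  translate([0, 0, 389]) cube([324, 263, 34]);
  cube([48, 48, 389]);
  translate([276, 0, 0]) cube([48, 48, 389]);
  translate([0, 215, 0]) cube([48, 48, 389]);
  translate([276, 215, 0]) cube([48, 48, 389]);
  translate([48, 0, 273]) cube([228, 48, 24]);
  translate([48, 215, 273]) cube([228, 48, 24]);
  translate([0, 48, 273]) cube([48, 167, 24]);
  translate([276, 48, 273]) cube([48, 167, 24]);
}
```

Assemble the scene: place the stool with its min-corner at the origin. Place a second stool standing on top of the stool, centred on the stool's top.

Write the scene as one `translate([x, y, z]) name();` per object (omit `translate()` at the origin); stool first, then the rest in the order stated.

stool();
translate([6, 31, 419]) stool_2();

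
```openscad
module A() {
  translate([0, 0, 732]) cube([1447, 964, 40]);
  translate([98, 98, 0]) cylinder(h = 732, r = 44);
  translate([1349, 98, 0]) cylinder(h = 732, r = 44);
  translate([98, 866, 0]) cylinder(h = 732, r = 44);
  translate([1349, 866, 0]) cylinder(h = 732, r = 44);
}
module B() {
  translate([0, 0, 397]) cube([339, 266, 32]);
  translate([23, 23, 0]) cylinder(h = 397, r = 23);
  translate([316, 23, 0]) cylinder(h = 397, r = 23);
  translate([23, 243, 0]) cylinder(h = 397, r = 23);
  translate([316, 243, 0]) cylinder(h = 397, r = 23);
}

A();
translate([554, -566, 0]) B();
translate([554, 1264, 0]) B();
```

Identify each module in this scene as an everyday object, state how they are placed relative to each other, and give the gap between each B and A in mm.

Each stool's nearest face is 300 mm from the table's bounding box.

A is a table. B is a stool. Two stools sit around the table at the −y, +y sides. The gap between each stool and the table is 300 mm.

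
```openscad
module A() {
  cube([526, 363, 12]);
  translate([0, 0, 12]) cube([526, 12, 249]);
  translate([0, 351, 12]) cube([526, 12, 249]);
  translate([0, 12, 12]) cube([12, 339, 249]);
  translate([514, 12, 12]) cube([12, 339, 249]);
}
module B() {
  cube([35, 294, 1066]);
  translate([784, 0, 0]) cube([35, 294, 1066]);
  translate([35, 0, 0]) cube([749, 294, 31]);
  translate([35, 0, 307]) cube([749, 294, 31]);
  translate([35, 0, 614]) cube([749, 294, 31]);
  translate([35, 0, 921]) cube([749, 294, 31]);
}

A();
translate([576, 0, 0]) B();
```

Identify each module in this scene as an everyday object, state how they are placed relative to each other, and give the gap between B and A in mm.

A is an open box. B is a bookshelf. The bookshelf is on the floor beside the open box on its +x side. The gap between the bookshelf and the open box is 50 mm.

The bookshelf's nearest face is 50 mm from the open box's +x face.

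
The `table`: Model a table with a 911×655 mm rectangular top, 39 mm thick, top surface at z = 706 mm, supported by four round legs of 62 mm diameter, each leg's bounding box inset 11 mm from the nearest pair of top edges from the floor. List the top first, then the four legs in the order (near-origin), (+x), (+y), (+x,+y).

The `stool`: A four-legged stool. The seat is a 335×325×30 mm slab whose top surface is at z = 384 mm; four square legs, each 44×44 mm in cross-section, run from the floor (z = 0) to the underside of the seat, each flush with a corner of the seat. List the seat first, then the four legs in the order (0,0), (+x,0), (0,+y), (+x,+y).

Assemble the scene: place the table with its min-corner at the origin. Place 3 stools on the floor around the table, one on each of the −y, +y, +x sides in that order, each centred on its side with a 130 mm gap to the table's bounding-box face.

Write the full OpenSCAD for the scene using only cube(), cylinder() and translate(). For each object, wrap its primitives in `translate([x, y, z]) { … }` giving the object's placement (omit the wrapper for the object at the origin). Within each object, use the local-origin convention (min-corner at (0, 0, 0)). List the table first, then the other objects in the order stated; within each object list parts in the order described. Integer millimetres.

translate([0, 0, 667]) cube([911, 655, 39]);
translate([42, 42, 0]) cylinder(h = 667, r = 31);
translate([869, 42, 0]) cylinder(h = 667, r = 31);
translate([42, 613, 0]) cylinder(h = 667, r = 31);
translate([869, 613, 0]) cylinder(h = 667, r = 31);
translate([288, -455, 0]) {
  translate([0, 0, 354]) cube([335, 325, 30]);
  cube([44, 44, 354]);
  translate([291, 0, 0]) cube([44, 44, 354]);
  translate([0, 281, 0]) cube([44, 44, 354]);
  translate([291, 281, 0]) cube([44, 44, 354]);
}
translate([288, 785, 0]) {
  translate([0, 0, 354]) cube([335, 325, 30]);
  cube([44, 44, 354]);
  translate([291, 0, 0]) cube([44, 44, 354]);
  translate([0, 281, 0]) cube([44, 44, 354]);
  translate([291, 281, 0]) cube([44, 44, 354]);
}
translate([1041, 165, 0]) {
  translate([0, 0, 354]) cube([335, 325, 30]);
  cube([44, 44, 354]);
  translate([291, 0, 0]) cube([44, 44, 354]);
  translate([0, 281, 0]) cube([44, 44, 354]);
  translate([291, 281, 0]) cube([44, 44, 354]);
}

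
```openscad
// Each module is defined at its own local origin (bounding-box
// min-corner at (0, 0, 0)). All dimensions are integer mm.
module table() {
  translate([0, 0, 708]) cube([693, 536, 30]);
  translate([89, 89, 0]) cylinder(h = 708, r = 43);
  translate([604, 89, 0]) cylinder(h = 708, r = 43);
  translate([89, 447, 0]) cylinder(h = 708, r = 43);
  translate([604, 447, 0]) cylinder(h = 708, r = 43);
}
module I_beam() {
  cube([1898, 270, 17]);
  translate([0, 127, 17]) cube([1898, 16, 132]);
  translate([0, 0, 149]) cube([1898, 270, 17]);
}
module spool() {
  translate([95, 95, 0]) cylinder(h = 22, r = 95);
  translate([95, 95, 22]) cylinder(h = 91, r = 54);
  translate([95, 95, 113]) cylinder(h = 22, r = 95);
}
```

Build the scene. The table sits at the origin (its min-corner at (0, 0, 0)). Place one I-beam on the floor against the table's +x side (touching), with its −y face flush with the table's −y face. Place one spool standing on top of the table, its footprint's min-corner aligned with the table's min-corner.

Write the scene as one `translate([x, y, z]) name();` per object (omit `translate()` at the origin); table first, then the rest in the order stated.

table();
translate([693, 0, 0]) I_beam();
translate([0, 0, 738]) spool();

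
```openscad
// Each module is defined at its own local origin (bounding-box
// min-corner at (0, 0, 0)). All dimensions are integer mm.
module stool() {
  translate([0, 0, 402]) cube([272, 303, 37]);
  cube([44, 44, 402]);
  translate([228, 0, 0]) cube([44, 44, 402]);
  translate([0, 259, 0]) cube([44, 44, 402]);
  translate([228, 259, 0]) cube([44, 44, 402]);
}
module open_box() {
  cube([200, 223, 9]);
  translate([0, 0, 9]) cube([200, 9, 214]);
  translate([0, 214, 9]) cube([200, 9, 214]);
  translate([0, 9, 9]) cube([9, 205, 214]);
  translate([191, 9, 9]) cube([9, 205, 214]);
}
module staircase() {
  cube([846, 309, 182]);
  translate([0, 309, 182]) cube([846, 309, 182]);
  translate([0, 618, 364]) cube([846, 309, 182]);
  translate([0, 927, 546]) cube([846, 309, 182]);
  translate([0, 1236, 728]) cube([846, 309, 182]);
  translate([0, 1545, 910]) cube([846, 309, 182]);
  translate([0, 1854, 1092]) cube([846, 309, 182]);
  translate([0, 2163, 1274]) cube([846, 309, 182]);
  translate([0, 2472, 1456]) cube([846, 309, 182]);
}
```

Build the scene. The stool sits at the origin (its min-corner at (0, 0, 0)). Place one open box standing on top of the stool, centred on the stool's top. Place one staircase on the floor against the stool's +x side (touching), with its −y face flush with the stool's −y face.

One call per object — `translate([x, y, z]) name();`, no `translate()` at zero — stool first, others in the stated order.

stool();
translate([36, 40, 439]) open_box();
translate([272, 0, 0]) staircase();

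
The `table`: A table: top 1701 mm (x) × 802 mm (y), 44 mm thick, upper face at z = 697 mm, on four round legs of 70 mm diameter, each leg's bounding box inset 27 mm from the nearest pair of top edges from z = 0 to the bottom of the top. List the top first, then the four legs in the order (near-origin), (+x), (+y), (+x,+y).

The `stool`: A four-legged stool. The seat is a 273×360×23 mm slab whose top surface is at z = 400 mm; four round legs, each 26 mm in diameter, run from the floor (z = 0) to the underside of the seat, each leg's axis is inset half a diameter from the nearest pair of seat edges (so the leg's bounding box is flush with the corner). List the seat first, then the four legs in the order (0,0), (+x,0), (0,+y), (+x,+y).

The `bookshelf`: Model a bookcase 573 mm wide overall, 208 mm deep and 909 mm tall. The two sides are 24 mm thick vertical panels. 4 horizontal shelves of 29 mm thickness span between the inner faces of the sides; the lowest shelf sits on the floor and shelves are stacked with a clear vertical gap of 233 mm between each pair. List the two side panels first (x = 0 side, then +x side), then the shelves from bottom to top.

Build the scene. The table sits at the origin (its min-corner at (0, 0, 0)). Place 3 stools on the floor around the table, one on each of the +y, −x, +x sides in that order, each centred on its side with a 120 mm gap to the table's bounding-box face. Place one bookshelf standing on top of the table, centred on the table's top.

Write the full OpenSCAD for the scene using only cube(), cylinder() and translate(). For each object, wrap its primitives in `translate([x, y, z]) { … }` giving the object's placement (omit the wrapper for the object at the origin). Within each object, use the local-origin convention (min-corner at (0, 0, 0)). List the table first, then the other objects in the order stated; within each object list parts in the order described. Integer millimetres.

translate([0, 0, 653]) cube([1701, 802, 44]);
translate([62, 62, 0]) cylinder(h = 653, r = 35);
translate([1639, 62, 0]) cylinder(h = 653, r = 35);
translate([62, 740, 0]) cylinder(h = 653, r = 35);
translate([1639, 740, 0]) cylinder(h = 653, r = 35);
translate([714, 922, 0]) {
  translate([0, 0, 377]) cube([273, 360, 23]);
  translate([13, 13, 0]) cylinder(h = 377, r = 13);
  translate([260, 13, 0]) cylinder(h = 377, r = 13);
  translate([13, 347, 0]) cylinder(h = 377, r = 13);
  translate([260, 347, 0]) cylinder(h = 377, r = 13);
}
translate([-393, 221, 0]) {
  translate([0, 0, 377]) cube([273, 360, 23]);
  translate([13, 13, 0]) cylinder(h = 377, r = 13);
  translate([260, 13, 0]) cylinder(h = 377, r = 13);
  translate([13, 347, 0]) cylinder(h = 377, r = 13);
  translate([260, 347, 0]) cylinder(h = 377, r = 13);
}
translate([1821, 221, 0]) {
  translate([0, 0, 377]) cube([273, 360, 23]);
  translate([13, 13, 0]) cylinder(h = 377, r = 13);
  translate([260, 13, 0]) cylinder(h = 377, r = 13);
  translate([13, 347, 0]) cylinder(h = 377, r = 13);
  translate([260, 347, 0]) cylinder(h = 377, r = 13);
}
translate([564, 297, 697]) {
  cube([24, 208, 909]);
  translate([549, 0, 0]) cube([24, 208, 909]);
  translate([24, 0, 0]) cube([525, 208, 29]);
  translate([24, 0, 262]) cube([525, 208, 29]);
  translate([24, 0, 524]) cube([525, 208, 29]);
  translate([24, 0, 786]) cube([525, 208, 29]);
}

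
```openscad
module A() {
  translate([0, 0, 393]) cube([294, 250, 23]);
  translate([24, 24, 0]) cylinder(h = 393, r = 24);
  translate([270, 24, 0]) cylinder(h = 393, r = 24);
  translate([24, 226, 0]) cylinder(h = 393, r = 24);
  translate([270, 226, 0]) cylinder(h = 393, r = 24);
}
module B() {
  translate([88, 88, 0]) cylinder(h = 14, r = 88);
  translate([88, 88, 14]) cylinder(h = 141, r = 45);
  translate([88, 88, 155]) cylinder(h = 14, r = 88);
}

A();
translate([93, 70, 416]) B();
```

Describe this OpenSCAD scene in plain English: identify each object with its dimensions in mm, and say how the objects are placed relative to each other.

A is a four-legged stool. The seat is 294×250 mm, 23 mm thick, top at z = 416 mm. It stands on four round legs, each 48 mm in diameter, from z = 0 to the seat underside, each leg's axis is inset half a diameter from the nearest pair of seat edges (so the leg's bounding box is flush with the corner).

B is a spool: two coaxial disc flanges of radius 88 mm and thickness 14 mm, joined by a core cylinder of radius 45 mm and height 141 mm. The lower flange rests on z = 0 and the three cylinders share a vertical axis.

The spool is on top of the stool.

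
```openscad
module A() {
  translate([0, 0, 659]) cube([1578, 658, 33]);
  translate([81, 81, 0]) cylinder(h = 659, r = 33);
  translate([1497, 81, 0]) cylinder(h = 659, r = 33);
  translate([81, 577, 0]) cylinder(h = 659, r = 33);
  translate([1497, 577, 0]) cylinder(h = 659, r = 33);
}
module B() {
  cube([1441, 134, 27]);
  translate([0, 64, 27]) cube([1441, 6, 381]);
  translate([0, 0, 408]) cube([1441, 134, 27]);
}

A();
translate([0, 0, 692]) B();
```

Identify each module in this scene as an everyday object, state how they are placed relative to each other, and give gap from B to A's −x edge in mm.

The I-beam's min-x is at 0; the table's min-x is 0; gap = 0 mm.

A is a table. B is an I-beam. The I-beam is on top of the table. The gap from the I-beam to the table's −x edge is 0 mm.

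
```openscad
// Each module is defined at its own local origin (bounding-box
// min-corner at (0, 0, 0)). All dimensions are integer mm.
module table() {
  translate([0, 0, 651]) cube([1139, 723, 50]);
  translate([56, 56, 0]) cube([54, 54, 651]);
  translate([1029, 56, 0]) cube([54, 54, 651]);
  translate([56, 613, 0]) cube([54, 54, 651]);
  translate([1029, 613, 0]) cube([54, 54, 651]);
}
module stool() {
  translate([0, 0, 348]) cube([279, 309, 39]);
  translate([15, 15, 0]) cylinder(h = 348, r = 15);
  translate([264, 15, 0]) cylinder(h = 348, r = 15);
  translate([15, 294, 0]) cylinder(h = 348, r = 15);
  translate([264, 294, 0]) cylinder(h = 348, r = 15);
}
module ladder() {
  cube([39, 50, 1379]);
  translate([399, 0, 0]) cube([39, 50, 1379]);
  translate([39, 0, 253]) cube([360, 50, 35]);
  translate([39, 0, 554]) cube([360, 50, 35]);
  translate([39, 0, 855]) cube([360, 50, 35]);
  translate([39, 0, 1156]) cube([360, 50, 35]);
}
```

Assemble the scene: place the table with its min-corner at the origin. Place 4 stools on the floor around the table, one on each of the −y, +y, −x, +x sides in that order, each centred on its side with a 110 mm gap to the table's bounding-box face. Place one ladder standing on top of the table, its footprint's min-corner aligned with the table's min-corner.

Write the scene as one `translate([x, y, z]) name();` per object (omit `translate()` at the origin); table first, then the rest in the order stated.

table();
translate([430, -419, 0]) stool();
translate([430, 833, 0]) stool();
translate([-389, 207, 0]) stool();
translate([1249, 207, 0]) stool();
translate([0, 0, 701]) ladder();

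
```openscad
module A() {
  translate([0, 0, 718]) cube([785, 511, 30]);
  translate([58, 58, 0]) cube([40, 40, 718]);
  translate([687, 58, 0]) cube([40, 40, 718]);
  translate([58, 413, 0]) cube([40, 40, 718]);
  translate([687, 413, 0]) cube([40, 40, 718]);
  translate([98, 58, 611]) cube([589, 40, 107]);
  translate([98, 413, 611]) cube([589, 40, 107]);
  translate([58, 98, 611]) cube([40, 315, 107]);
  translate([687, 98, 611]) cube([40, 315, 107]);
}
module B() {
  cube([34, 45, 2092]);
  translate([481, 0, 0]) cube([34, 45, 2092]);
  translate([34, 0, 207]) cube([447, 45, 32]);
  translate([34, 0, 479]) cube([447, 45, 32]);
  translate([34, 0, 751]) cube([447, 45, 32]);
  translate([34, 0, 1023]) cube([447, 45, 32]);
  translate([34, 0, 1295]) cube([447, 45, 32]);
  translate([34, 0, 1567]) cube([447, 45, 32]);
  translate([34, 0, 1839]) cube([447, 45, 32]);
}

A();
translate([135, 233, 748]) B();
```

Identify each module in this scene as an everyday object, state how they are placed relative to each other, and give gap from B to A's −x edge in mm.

The ladder's min-x is at 135; the table's min-x is 0; gap = 135 mm.

A is a table. B is a ladder. The ladder is on top of the table, centred. The gap from the ladder to the table's −x edge is 135 mm.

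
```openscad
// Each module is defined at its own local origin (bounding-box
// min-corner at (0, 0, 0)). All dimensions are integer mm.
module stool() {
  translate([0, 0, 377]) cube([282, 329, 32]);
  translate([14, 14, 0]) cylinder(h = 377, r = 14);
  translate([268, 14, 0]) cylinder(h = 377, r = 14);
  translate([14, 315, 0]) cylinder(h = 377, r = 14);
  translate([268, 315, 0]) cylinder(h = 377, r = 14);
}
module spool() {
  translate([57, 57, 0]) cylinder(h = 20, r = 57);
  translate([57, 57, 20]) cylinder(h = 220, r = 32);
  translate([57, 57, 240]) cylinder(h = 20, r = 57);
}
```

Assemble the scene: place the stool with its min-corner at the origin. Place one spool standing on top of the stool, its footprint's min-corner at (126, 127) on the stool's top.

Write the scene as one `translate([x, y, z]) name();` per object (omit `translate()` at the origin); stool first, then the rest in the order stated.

stool();
translate([126, 127, 409]) spool();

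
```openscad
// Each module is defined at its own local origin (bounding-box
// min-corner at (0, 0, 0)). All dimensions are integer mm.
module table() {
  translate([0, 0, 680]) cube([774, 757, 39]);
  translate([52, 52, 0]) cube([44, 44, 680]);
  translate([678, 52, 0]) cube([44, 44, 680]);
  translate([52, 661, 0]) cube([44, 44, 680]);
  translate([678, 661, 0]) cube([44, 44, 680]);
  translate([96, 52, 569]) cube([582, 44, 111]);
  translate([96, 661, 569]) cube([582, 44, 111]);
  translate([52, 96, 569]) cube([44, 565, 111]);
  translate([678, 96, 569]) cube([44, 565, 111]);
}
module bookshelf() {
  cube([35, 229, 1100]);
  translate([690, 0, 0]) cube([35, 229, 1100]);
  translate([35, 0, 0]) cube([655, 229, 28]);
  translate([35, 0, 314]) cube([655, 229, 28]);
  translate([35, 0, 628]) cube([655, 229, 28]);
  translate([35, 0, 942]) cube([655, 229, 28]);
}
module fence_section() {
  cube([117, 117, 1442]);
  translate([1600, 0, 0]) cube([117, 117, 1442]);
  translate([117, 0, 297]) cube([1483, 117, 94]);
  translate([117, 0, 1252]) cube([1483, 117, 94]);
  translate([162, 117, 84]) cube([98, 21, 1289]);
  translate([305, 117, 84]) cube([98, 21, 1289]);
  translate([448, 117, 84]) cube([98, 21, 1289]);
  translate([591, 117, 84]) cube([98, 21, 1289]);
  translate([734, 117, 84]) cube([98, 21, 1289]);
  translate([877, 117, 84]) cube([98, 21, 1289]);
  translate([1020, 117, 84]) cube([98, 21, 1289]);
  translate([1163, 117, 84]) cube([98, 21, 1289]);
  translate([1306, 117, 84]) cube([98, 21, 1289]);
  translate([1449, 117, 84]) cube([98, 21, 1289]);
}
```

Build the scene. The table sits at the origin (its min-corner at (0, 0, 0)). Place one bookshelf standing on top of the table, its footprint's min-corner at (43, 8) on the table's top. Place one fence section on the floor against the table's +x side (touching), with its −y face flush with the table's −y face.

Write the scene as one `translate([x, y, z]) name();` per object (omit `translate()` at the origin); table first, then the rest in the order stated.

table();
translate([43, 8, 719]) bookshelf();
translate([774, 0, 0]) fence_section();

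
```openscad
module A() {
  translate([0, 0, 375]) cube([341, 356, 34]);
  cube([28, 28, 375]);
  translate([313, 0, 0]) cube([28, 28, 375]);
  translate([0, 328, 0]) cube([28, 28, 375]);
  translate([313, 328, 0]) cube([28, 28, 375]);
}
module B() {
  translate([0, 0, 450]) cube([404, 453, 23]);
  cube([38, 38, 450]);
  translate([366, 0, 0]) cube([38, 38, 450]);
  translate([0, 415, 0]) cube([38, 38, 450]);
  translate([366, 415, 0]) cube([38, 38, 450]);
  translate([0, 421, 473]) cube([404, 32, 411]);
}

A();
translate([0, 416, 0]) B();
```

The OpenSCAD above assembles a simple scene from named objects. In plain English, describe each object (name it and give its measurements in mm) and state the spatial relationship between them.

A is a four-legged stool. The seat is 341×356 mm, 34 mm thick, top at z = 409 mm. It stands on four square legs, each 28×28 mm in cross-section, from z = 0 to the seat underside, each flush with a corner of the seat.

B is a chair. The seat is a 404×453×23 mm slab with its top at z = 473 mm, on four 38×38 mm corner legs (flush with the seat edges, standing on z = 0). A flat backrest 32 mm thick, 411 mm tall, spans the full seat width and rises from the seat top along its +y edge, rear face flush with the rear of the seat.

The chair is on the floor beside the stool on its +y side.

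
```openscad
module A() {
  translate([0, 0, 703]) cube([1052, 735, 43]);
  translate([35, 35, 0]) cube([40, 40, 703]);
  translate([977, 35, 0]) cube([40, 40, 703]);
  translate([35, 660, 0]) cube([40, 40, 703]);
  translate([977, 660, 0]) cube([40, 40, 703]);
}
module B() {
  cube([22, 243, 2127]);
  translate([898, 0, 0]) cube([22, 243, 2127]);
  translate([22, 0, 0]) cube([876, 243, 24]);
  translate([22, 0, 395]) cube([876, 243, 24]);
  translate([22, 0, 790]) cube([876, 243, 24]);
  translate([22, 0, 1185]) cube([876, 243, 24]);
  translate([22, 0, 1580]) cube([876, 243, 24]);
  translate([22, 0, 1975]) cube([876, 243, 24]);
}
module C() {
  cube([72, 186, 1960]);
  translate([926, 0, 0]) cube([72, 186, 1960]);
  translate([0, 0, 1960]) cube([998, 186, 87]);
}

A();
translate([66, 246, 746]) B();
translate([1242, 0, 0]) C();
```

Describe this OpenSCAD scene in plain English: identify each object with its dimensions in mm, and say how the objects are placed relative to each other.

A is a table: top 1052 mm (x) × 735 mm (y), 43 mm thick, upper face at z = 746 mm, on four 40×40 mm square legs, each inset 35 mm from the nearest pair of top edges, running from z = 0 to the bottom of the top.

B is an open bookshelf. Two side panels, each 22 mm thick, 243 mm deep and 2127 mm tall, stand 920 mm apart (outside-to-outside). Between them sit 6 shelves, each 24 mm thick and 243 mm deep, spanning the full gap between the sides. The bottom shelf rests on the floor (its underside at z = 0) and the clear gap between one shelf's top and the next shelf's underside is 371 mm.

C is a door frame. The clear opening is 854 mm wide and 1960 mm high. Two 72 mm wide jambs, 186 mm deep, stand either side of the opening from the floor to the top of the opening. A 87 mm thick head sits across the top of both jambs, spanning the full outside width of the frame.

The bookshelf is on top of the table, centred. The door frame is on the floor beside the table on its +x side.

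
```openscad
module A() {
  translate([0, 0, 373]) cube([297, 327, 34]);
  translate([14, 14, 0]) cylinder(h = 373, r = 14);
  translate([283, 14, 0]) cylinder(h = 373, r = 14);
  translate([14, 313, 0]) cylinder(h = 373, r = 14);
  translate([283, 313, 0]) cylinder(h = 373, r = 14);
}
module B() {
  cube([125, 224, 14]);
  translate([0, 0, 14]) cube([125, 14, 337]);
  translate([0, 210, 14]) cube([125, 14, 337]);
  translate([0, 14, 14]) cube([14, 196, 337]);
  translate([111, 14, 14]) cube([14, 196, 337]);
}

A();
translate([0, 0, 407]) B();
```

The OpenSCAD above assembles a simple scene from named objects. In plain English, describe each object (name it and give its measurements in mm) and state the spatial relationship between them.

A is a simple wooden stool: a rectangular seat 297 mm (x) by 327 mm (y), 34 mm thick, top face at z = 407 mm, on four round legs, each 28 mm in diameter. The legs rest on z = 0, each leg's axis is inset half a diameter from the nearest pair of seat edges (so the leg's bounding box is flush with the corner).

B is an open-topped rectangular box: outside dimensions 125×224×351 mm, with a uniform wall and base thickness of 14 mm. The base is a full 125×224 slab on the floor; four walls sit on top of the base. The front and back walls (the −y and +y sides) span the full width; the two side walls fit between them.

The open box is on top of the stool.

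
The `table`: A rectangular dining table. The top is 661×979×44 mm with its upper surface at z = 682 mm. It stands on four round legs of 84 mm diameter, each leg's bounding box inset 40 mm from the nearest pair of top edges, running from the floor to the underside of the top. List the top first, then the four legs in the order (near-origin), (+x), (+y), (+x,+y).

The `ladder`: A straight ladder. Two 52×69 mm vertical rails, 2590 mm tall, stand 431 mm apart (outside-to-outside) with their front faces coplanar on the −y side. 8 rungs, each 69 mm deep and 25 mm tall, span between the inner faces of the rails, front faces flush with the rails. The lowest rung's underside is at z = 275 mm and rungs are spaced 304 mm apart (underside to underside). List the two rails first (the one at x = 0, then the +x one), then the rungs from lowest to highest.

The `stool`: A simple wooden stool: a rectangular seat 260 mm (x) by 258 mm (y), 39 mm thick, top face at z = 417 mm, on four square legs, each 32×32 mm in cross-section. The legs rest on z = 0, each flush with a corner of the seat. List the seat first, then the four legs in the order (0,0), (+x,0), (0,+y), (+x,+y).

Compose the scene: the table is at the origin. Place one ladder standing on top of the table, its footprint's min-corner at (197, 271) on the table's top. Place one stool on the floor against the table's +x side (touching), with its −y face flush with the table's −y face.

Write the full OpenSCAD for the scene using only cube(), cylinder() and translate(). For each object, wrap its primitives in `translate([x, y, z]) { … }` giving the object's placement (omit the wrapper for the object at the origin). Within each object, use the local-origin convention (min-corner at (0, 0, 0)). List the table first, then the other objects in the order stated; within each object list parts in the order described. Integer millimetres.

translate([0, 0, 638]) cube([661, 979, 44]);
translate([82, 82, 0]) cylinder(h = 638, r = 42);
translate([579, 82, 0]) cylinder(h = 638, r = 42);
translate([82, 897, 0]) cylinder(h = 638, r = 42);
translate([579, 897, 0]) cylinder(h = 638, r = 42);
translate([197, 271, 682]) {
  cube([52, 69, 2590]);
  translate([379, 0, 0]) cube([52, 69, 2590]);
  translate([52, 0, 275]) cube([327, 69, 25]);
  translate([52, 0, 579]) cube([327, 69, 25]);
  translate([52, 0, 883]) cube([327, 69, 25]);
  translate([52, 0, 1187]) cube([327, 69, 25]);
  translate([52, 0, 1491]) cube([327, 69, 25]);
  translate([52, 0, 1795]) cube([327, 69, 25]);
  translate([52, 0, 2099]) cube([327, 69, 25]);
  translate([52, 0, 2403]) cube([327, 69, 25]);
}
translate([661, 0, 0]) {
  translate([0, 0, 378]) cube([260, 258, 39]);
  cube([32, 32, 378]);
  translate([228, 0, 0]) cube([32, 32, 378]);
  translate([0, 226, 0]) cube([32, 32, 378]);
  translate([228, 226, 0]) cube([32, 32, 378]);
}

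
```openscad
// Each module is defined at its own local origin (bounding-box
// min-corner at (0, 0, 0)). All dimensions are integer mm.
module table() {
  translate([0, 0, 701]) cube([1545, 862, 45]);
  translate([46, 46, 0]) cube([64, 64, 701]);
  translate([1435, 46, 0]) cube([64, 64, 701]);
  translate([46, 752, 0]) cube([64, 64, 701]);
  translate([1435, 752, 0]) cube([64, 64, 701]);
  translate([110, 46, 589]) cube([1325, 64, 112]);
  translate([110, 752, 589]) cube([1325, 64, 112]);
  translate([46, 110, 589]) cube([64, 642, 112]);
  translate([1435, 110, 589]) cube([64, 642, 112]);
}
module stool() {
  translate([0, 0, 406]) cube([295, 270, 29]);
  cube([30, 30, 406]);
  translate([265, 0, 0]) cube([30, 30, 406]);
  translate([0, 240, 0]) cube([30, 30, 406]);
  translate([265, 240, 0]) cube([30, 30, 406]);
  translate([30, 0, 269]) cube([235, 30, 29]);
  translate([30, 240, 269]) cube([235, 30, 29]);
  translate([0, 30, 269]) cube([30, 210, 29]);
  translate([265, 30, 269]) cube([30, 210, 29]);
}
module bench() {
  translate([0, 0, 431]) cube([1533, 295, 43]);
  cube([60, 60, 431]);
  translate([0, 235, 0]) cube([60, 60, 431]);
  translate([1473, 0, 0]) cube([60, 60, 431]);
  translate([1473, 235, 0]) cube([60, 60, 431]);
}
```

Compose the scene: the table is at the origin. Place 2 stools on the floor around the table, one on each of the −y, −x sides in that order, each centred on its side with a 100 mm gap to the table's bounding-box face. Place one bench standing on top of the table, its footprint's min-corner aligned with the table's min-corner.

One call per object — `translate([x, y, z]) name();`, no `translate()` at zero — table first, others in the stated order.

table();
translate([625, -370, 0]) stool();
translate([-395, 296, 0]) stool();
translate([0, 0, 746]) bench();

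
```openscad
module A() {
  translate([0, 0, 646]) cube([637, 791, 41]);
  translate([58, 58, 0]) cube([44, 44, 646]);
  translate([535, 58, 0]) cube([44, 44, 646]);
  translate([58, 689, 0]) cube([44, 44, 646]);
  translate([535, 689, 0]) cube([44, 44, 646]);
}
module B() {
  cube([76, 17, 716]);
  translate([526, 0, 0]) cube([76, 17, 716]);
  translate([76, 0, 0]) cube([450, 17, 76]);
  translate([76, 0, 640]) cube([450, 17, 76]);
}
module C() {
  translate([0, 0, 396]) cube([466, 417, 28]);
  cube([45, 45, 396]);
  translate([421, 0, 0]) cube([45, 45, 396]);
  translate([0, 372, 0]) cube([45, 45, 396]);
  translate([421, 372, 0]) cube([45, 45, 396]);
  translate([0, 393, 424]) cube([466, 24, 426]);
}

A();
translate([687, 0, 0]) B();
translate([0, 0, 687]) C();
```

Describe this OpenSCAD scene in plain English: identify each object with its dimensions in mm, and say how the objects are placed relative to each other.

A is a table with a 637×791 mm rectangular top, 41 mm thick, top surface at z = 687 mm, supported by four 44×44 mm square legs, each inset 58 mm from the nearest pair of top edges, running from the floor.

B is a picture frame with a 450×564 mm rectangular opening (x by z) and a uniform 76 mm border on every side. Frame depth is 17 mm along y. It is built from two vertical stiles running the full outside height and two horizontal rails spanning the gap between the stiles.

C is a chair. The seat is a 466×417×28 mm slab with its top at z = 424 mm, on four 45×45 mm corner legs (flush with the seat edges, standing on z = 0). A flat backrest 24 mm thick, 426 mm tall, spans the full seat width and rises from the seat top along its +y edge, rear face flush with the rear of the seat.

The picture frame is on the floor beside the table on its +x side. The chair is on top of the table.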